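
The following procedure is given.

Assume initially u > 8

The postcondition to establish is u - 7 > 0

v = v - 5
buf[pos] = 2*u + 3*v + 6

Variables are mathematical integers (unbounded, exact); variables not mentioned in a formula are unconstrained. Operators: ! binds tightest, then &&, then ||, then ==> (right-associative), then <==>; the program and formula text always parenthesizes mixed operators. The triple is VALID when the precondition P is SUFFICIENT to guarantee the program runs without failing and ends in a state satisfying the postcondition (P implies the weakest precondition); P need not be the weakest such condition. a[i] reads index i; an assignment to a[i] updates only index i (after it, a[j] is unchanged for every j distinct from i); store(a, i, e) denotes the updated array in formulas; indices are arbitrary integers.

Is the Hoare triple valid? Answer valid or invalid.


Working backward. After the program, the postcondition u - 7 > 0 must hold; in canonical form it is u > 7.
Before buf[pos] := 2*u + 3*v + 6: u > 7
Before v := v - 5: u > 7
The weakest precondition is u > 7.
Check whether u > 8 implies it.
Every state satisfying the precondition satisfies the weakest precondition: the implication holds.
Answer: valid


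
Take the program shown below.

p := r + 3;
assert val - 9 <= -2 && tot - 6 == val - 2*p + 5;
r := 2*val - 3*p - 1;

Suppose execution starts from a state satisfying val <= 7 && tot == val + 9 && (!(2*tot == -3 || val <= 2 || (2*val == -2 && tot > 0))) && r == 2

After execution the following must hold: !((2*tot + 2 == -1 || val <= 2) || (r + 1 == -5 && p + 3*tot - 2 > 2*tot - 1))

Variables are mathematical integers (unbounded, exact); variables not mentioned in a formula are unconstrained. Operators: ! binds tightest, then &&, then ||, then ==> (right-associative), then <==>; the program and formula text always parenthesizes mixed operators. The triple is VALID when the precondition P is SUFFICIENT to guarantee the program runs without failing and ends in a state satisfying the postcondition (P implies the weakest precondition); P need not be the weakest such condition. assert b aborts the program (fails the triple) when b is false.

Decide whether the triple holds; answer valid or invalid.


Working backward. After the program, the postcondition !((2*tot + 2 == -1 || val <= 2) || (r + 1 == -5 && p + 3*tot - 2 > 2*tot - 1)) must hold; in canonical form it is !(2*tot == -3 || val <= 2 || (r == -6 && p + tot > 1)).
Before r := 2*val - 3*p - 1: !(2*tot == -3 || val <= 2 || (2*val == 3*p - 5 && p + tot > 1))
Before assert val - 9 <= -2 && tot - 6 == val - 2*p + 5: val <= 7 && 2*p + tot == val + 11 && (!(2*tot == -3 || val <= 2 || (2*val == 3*p - 5 && p + tot > 1)))
Before p := r + 3: val <= 7 && 2*r + tot == val + 5 && (!(2*tot == -3 || val <= 2 || (2*val == 3*r + 4 && r + tot > -2)))
The weakest precondition is val <= 7 && 2*r + tot == val + 5 && (!(2*tot == -3 || val <= 2 || (2*val == 3*r + 4 && r + tot > -2))).
Check whether val <= 7 && tot == val + 9 && (!(2*tot == -3 || val <= 2 || (2*val == -2 && tot > 0))) && r == 2 implies it.
Countermodel: at the initial state r = 2, tot = 12, val = 3, the precondition holds but the weakest precondition fails.
Answer: invalid


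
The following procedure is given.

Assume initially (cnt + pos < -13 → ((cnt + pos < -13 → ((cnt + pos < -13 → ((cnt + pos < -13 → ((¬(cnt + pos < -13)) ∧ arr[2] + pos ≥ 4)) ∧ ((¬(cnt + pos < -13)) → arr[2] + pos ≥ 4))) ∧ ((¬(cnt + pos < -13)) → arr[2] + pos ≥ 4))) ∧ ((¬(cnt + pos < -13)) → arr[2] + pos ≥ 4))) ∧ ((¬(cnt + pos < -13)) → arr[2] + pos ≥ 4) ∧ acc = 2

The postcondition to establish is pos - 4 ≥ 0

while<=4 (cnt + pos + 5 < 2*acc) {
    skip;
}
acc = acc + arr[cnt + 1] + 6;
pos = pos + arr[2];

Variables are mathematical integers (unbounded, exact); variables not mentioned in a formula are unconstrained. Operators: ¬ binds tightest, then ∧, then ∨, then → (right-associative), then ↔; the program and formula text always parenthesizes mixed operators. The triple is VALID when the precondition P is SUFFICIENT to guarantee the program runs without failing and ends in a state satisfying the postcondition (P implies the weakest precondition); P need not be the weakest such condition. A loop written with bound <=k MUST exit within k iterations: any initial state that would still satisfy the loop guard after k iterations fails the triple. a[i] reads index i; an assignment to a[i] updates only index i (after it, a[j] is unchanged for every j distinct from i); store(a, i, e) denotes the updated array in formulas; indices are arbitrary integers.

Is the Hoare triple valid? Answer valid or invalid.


Working backward. After the program, the postcondition pos - 4 ≥ 0 must hold; in canonical form it is pos ≥ 4.
Before pos := pos + arr[2]: arr[2] + pos ≥ 4
Before acc := acc + arr[cnt + 1] + 6: arr[2] + pos ≥ 4
Before the loop (bound <=4), unroll the exhaustion recursion (WP_0 = exit-now case; WP_j = one more guarded iteration, up to j = 4):
  WP_0: (¬(cnt + pos < 2*acc - 5)) ∧ arr[2] + pos ≥ 4
  WP_1: (cnt + pos < 2*acc - 5 → ((¬(cnt + pos < 2*acc - 5)) ∧ arr[2] + pos ≥ 4)) ∧ ((¬(cnt + pos < 2*acc - 5)) → arr[2] + pos ≥ 4)
  WP_2: (cnt + pos < 2*acc - 5 → ((cnt + pos < 2*acc - 5 → ((¬(cnt + pos < 2*acc - 5)) ∧ arr[2] + pos ≥ 4)) ∧ ((¬(cnt + pos < 2*acc - 5)) → arr[2] + pos ≥ 4))) ∧ ((¬(cnt + pos < 2*acc - 5)) → arr[2] + pos ≥ 4)
  WP_3: (cnt + pos < 2*acc - 5 → ((cnt + pos < 2*acc - 5 → ((cnt + pos < 2*acc - 5 → ((¬(cnt + pos < 2*acc - 5)) ∧ arr[2] + pos ≥ 4)) ∧ ((¬(cnt + pos < 2*acc - 5)) → arr[2] + pos ≥ 4))) ∧ ((¬(cnt + pos < 2*acc - 5)) → arr[2] + pos ≥ 4))) ∧ ((¬(cnt + pos < 2*acc - 5)) → arr[2] + pos ≥ 4)
  WP_4: (cnt + pos < 2*acc - 5 → ((cnt + pos < 2*acc - 5 → ((cnt + pos < 2*acc - 5 → ((cnt + pos < 2*acc - 5 → ((¬(cnt + pos < 2*acc - 5)) ∧ arr[2] + pos ≥ 4)) ∧ ((¬(cnt + pos < 2*acc - 5)) → arr[2] + pos ≥ 4))) ∧ ((¬(cnt + pos < 2*acc - 5)) → arr[2] + pos ≥ 4))) ∧ ((¬(cnt + pos < 2*acc - 5)) → arr[2] + pos ≥ 4))) ∧ ((¬(cnt + pos < 2*acc - 5)) → arr[2] + pos ≥ 4)
So before the loop: (cnt + pos < 2*acc - 5 → ((cnt + pos < 2*acc - 5 → ((cnt + pos < 2*acc - 5 → ((cnt + pos < 2*acc - 5 → ((¬(cnt + pos < 2*acc - 5)) ∧ arr[2] + pos ≥ 4)) ∧ ((¬(cnt + pos < 2*acc - 5)) → arr[2] + pos ≥ 4))) ∧ ((¬(cnt + pos < 2*acc - 5)) → arr[2] + pos ≥ 4))) ∧ ((¬(cnt + pos < 2*acc - 5)) → arr[2] + pos ≥ 4))) ∧ ((¬(cnt + pos < 2*acc - 5)) → arr[2] + pos ≥ 4)
The weakest precondition is (cnt + pos < 2*acc - 5 → ((cnt + pos < 2*acc - 5 → ((cnt + pos < 2*acc - 5 → ((cnt + pos < 2*acc - 5 → ((¬(cnt + pos < 2*acc - 5)) ∧ arr[2] + pos ≥ 4)) ∧ ((¬(cnt + pos < 2*acc - 5)) → arr[2] + pos ≥ 4))) ∧ ((¬(cnt + pos < 2*acc - 5)) → arr[2] + pos ≥ 4))) ∧ ((¬(cnt + pos < 2*acc - 5)) → arr[2] + pos ≥ 4))) ∧ ((¬(cnt + pos < 2*acc - 5)) → arr[2] + pos ≥ 4).
Check whether (cnt + pos < -13 → ((cnt + pos < -13 → ((cnt + pos < -13 → ((cnt + pos < -13 → ((¬(cnt + pos < -13)) ∧ arr[2] + pos ≥ 4)) ∧ ((¬(cnt + pos < -13)) → arr[2] + pos ≥ 4))) ∧ ((¬(cnt + pos < -13)) → arr[2] + pos ≥ 4))) ∧ ((¬(cnt + pos < -13)) → arr[2] + pos ≥ 4))) ∧ ((¬(cnt + pos < -13)) → arr[2] + pos ≥ 4) ∧ acc = 2 implies it.
Countermodel: at the initial state acc = 2, arr = {[2] = 4, elsewhere 4}, cnt = -2, pos = 0, the precondition holds but the weakest precondition fails.
Answer: invalid


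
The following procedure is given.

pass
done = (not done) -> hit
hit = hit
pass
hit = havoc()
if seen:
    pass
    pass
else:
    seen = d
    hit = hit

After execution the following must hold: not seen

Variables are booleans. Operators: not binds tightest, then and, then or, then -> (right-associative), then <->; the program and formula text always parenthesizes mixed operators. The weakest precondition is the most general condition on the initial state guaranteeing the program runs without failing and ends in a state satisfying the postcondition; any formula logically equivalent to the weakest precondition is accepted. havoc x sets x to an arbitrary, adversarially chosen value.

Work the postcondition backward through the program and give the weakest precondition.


Working backward. After the program, not seen must hold.
Then branch requires not seen; else branch requires not d.
Before the if: (seen -> (not seen)) and ((not seen) -> (not d))
Before havoc hit: (seen -> (not seen)) and ((not seen) -> (not d))
Before skip: (seen -> (not seen)) and ((not seen) -> (not d))
Before hit := hit: (seen -> (not seen)) and ((not seen) -> (not d))
Before done := (not done) -> hit: (seen -> (not seen)) and ((not seen) -> (not d))
Before skip: (seen -> (not seen)) and ((not seen) -> (not d))
Answer: WP = (seen -> (not seen)) and ((not seen) -> (not d))


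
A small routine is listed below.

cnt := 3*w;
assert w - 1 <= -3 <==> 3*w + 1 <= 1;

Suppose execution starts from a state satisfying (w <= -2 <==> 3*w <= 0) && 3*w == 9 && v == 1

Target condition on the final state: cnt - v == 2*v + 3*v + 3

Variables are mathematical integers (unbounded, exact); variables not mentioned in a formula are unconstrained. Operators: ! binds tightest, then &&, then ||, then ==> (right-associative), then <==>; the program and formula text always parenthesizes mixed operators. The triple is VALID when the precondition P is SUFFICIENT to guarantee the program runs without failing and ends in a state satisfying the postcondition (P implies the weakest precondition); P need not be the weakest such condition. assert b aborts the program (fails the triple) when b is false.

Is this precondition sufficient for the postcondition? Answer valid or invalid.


Working backward. After the program, the postcondition cnt - v == 2*v + 3*v + 3 must hold; in canonical form it is cnt == 6*v + 3.
Before assert w - 1 <= -3 <==> 3*w + 1 <= 1: (w <= -2 <==> 3*w <= 0) && cnt == 6*v + 3
Before cnt := 3*w: (w <= -2 <==> 3*w <= 0) && 3*w == 6*v + 3
The weakest precondition is (w <= -2 <==> 3*w <= 0) && 3*w == 6*v + 3.
Check whether (w <= -2 <==> 3*w <= 0) && 3*w == 9 && v == 1 implies it.
Every state satisfying the precondition satisfies the weakest precondition: the implication holds.
Answer: valid


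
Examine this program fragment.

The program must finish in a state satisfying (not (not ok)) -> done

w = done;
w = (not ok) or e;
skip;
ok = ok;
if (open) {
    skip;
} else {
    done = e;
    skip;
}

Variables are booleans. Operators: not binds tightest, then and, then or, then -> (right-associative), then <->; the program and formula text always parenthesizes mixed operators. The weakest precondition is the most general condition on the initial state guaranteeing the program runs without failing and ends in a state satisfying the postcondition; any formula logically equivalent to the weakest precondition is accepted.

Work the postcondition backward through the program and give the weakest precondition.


Working backward. After the program, the postcondition (not (not ok)) -> done must hold; in canonical form it is ok -> done.
Then branch requires ok -> done; else branch requires ok -> e.
Before the if: (open -> (ok -> done)) and ((not open) -> (ok -> e))
Before ok := ok: (open -> (ok -> done)) and ((not open) -> (ok -> e))
Before skip: (open -> (ok -> done)) and ((not open) -> (ok -> e))
Before w := (not ok) or e: (open -> (ok -> done)) and ((not open) -> (ok -> e))
Before w := done: (open -> (ok -> done)) and ((not open) -> (ok -> e))
Answer: WP = (open -> (ok -> done)) and ((not open) -> (ok -> e))


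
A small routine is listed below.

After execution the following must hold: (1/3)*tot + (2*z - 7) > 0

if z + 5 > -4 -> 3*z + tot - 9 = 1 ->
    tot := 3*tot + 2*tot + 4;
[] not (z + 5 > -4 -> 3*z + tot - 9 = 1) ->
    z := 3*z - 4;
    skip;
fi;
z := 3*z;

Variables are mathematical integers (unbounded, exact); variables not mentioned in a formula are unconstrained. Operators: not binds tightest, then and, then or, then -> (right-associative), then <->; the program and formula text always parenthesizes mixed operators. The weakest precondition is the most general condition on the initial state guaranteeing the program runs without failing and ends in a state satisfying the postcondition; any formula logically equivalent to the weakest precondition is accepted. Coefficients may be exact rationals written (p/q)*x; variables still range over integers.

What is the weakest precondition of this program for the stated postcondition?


Working backward. After the program, the postcondition (1/3)*tot + (2*z - 7) > 0 must hold; in canonical form it is (1/3)*tot + 2*z > 7.
Before z := 3*z: (1/3)*tot + 6*z > 7
Then branch requires (5/3)*tot + 6*z > 17/3; else branch requires (1/3)*tot + 18*z > 31.
Before the if: ((z > -9 -> tot + 3*z = 10) -> (5/3)*tot + 6*z > 17/3) and ((not (z > -9 -> tot + 3*z = 10)) -> (1/3)*tot + 18*z > 31)
Answer: WP = ((z > -9 -> tot + 3*z = 10) -> (5/3)*tot + 6*z > 17/3) and ((not (z > -9 -> tot + 3*z = 10)) -> (1/3)*tot + 18*z > 31)


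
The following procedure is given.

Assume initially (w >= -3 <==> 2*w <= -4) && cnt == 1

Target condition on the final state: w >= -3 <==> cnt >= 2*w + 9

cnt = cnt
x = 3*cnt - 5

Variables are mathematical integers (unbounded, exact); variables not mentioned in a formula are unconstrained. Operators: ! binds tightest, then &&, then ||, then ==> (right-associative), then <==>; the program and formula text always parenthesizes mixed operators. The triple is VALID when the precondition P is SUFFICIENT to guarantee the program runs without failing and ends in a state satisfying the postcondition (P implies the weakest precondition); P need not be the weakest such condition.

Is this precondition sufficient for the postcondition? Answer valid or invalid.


Working backward. After the program, w >= -3 <==> cnt >= 2*w + 9 must hold.
Before x := 3*cnt - 5: w >= -3 <==> cnt >= 2*w + 9
Before cnt := cnt: w >= -3 <==> cnt >= 2*w + 9
The weakest precondition is w >= -3 <==> cnt >= 2*w + 9.
Check whether (w >= -3 <==> 2*w <= -4) && cnt == 1 implies it.
Countermodel: at the initial state cnt = 1, w = -2, the precondition holds but the weakest precondition fails.
Answer: invalid


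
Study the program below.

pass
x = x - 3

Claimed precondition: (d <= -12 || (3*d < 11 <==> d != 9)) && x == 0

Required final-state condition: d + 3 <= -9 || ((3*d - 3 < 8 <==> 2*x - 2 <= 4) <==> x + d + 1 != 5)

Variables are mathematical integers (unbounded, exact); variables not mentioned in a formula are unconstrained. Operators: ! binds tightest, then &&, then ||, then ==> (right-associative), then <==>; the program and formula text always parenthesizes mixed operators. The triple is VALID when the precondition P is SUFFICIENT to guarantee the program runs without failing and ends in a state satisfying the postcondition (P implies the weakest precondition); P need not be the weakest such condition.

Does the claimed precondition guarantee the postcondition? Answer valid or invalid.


Working backward. After the program, the postcondition d + 3 <= -9 || ((3*d - 3 < 8 <==> 2*x - 2 <= 4) <==> x + d + 1 != 5) must hold; in canonical form it is d <= -12 || ((3*d < 11 <==> 2*x <= 6) <==> d + x != 4).
Before x := x - 3: d <= -12 || ((3*d < 11 <==> 2*x <= 12) <==> d + x != 7)
Before skip: d <= -12 || ((3*d < 11 <==> 2*x <= 12) <==> d + x != 7)
The weakest precondition is d <= -12 || ((3*d < 11 <==> 2*x <= 12) <==> d + x != 7).
Check whether (d <= -12 || (3*d < 11 <==> d != 9)) && x == 0 implies it.
Countermodel: at the initial state d = 9, x = 0, the precondition holds but the weakest precondition fails.
Answer: invalid


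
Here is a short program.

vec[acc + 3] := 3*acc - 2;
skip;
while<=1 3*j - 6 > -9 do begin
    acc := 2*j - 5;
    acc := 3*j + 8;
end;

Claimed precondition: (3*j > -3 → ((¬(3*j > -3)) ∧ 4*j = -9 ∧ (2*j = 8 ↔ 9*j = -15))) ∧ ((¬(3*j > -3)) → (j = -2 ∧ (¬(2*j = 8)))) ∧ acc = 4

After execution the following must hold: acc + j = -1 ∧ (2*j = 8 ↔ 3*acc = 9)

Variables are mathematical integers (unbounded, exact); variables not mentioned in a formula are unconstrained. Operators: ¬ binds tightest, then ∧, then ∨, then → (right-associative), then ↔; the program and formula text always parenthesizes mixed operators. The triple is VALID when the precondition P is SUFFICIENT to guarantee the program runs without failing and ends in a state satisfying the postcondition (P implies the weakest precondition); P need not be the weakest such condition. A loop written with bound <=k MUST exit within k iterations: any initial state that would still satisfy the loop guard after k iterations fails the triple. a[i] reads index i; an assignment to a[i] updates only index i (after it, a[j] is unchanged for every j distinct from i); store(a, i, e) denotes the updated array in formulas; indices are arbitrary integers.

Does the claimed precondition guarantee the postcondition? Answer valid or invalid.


Working backward. After the program, acc + j = -1 ∧ (2*j = 8 ↔ 3*acc = 9) must hold.
Before the loop (bound <=1), unroll the exhaustion recursion (WP_0 = exit-now case; WP_j = one more guarded iteration, up to j = 1):
  WP_0: (¬(3*j > -3)) ∧ acc + j = -1 ∧ (2*j = 8 ↔ 3*acc = 9)
  WP_1: (3*j > -3 → ((¬(3*j > -3)) ∧ 4*j = -9 ∧ (2*j = 8 ↔ 9*j = -15))) ∧ ((¬(3*j > -3)) → (acc + j = -1 ∧ (2*j = 8 ↔ 3*acc = 9)))
So before the loop: (3*j > -3 → ((¬(3*j > -3)) ∧ 4*j = -9 ∧ (2*j = 8 ↔ 9*j = -15))) ∧ ((¬(3*j > -3)) → (acc + j = -1 ∧ (2*j = 8 ↔ 3*acc = 9)))
Before skip: (3*j > -3 → ((¬(3*j > -3)) ∧ 4*j = -9 ∧ (2*j = 8 ↔ 9*j = -15))) ∧ ((¬(3*j > -3)) → (acc + j = -1 ∧ (2*j = 8 ↔ 3*acc = 9)))
Before vec[acc + 3] := 3*acc - 2: (3*j > -3 → ((¬(3*j > -3)) ∧ 4*j = -9 ∧ (2*j = 8 ↔ 9*j = -15))) ∧ ((¬(3*j > -3)) → (acc + j = -1 ∧ (2*j = 8 ↔ 3*acc = 9)))
The weakest precondition is (3*j > -3 → ((¬(3*j > -3)) ∧ 4*j = -9 ∧ (2*j = 8 ↔ 9*j = -15))) ∧ ((¬(3*j > -3)) → (acc + j = -1 ∧ (2*j = 8 ↔ 3*acc = 9))).
Check whether (3*j > -3 → ((¬(3*j > -3)) ∧ 4*j = -9 ∧ (2*j = 8 ↔ 9*j = -15))) ∧ ((¬(3*j > -3)) → (j = -2 ∧ (¬(2*j = 8)))) ∧ acc = 4 implies it.
Countermodel: at the initial state acc = 4, j = -2, the precondition holds but the weakest precondition fails.
Answer: invalid


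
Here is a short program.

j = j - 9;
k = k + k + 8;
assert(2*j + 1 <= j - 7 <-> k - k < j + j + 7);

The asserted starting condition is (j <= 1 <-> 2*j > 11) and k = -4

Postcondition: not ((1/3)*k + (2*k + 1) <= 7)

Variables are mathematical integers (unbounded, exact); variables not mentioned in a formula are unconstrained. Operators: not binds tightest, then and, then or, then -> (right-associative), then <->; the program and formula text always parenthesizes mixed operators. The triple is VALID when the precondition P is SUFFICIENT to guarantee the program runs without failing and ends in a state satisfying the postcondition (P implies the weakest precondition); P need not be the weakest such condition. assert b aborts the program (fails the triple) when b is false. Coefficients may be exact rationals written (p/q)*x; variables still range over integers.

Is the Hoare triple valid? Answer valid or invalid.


Working backward. After the program, the postcondition not ((1/3)*k + (2*k + 1) <= 7) must hold; in canonical form it is not ((7/3)*k <= 6).
Before assert 2*j + 1 <= j - 7 <-> k - k < j + j + 7: (j <= -8 <-> 2*j > -7) and (not ((7/3)*k <= 6))
Before k := k + k + 8: (j <= -8 <-> 2*j > -7) and (not ((14/3)*k <= -38/3))
Before j := j - 9: (j <= 1 <-> 2*j > 11) and (not ((14/3)*k <= -38/3))
The weakest precondition is (j <= 1 <-> 2*j > 11) and (not ((14/3)*k <= -38/3)).
Check whether (j <= 1 <-> 2*j > 11) and k = -4 implies it.
Countermodel: at the initial state j = 2, k = -4, the precondition holds but the weakest precondition fails.
Answer: invalid


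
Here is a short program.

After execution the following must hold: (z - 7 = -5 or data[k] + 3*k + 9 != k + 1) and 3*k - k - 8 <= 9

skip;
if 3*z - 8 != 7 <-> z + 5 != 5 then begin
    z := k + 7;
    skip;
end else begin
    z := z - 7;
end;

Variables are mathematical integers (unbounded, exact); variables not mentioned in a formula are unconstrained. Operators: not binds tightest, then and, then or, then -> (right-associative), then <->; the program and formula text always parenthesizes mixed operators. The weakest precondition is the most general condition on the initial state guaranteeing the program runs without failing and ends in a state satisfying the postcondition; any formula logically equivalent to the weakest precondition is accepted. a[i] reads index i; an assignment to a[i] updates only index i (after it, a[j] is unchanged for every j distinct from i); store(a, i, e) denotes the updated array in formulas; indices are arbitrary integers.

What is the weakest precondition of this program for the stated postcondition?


Working backward. After the program, the postcondition (z - 7 = -5 or data[k] + 3*k + 9 != k + 1) and 3*k - k - 8 <= 9 must hold; in canonical form it is (z = 2 or data[k] + 2*k != -8) and 2*k <= 17.
Then branch requires (k = -5 or data[k] + 2*k != -8) and 2*k <= 17; else branch requires (z = 9 or data[k] + 2*k != -8) and 2*k <= 17.
Before the if: ((3*z != 15 <-> z != 0) -> ((k = -5 or data[k] + 2*k != -8) and 2*k <= 17)) and ((not (3*z != 15 <-> z != 0)) -> ((z = 9 or data[k] + 2*k != -8) and 2*k <= 17))
Before skip: ((3*z != 15 <-> z != 0) -> ((k = -5 or data[k] + 2*k != -8) and 2*k <= 17)) and ((not (3*z != 15 <-> z != 0)) -> ((z = 9 or data[k] + 2*k != -8) and 2*k <= 17))
Answer: WP = ((3*z != 15 <-> z != 0) -> ((k = -5 or data[k] + 2*k != -8) and 2*k <= 17)) and ((not (3*z != 15 <-> z != 0)) -> ((z = 9 or data[k] + 2*k != -8) and 2*k <= 17))


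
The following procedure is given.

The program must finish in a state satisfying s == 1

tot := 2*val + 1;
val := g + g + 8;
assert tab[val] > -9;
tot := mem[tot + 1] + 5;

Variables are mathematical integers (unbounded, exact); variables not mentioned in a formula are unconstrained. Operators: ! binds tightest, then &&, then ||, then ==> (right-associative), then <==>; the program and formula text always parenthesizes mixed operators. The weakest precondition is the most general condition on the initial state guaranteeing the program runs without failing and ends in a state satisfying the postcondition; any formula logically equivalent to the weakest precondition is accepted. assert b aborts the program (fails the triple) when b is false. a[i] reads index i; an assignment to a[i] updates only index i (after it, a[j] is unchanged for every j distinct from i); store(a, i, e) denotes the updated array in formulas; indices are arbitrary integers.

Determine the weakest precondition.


Working backward. After the program, s == 1 must hold.
Before tot := mem[tot + 1] + 5: s == 1
Before assert tab[val] > -9: tab[val] > -9 && s == 1
Before val := g + g + 8: tab[2*g + 8] > -9 && s == 1
Before tot := 2*val + 1: tab[2*g + 8] > -9 && s == 1
Answer: WP = tab[2*g + 8] > -9 && s == 1


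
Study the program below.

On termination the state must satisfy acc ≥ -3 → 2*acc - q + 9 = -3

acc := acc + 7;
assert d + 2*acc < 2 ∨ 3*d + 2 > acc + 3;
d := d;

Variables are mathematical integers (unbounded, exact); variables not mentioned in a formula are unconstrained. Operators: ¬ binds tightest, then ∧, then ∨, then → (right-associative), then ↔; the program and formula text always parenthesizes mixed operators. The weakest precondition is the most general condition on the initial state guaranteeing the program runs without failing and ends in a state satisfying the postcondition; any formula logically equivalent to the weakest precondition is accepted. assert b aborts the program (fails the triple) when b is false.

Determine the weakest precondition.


Working backward. After the program, the postcondition acc ≥ -3 → 2*acc - q + 9 = -3 must hold; in canonical form it is acc ≥ -3 → 2*acc = q - 12.
Before d := d: acc ≥ -3 → 2*acc = q - 12
Before assert d + 2*acc < 2 ∨ 3*d + 2 > acc + 3: (2*acc + d < 2 ∨ 3*d > acc + 1) ∧ (acc ≥ -3 → 2*acc = q - 12)
Before acc := acc + 7: (2*acc + d < -12 ∨ 3*d > acc + 8) ∧ (acc ≥ -10 → 2*acc = q - 26)
Answer: WP = (2*acc + d < -12 ∨ 3*d > acc + 8) ∧ (acc ≥ -10 → 2*acc = q - 26)


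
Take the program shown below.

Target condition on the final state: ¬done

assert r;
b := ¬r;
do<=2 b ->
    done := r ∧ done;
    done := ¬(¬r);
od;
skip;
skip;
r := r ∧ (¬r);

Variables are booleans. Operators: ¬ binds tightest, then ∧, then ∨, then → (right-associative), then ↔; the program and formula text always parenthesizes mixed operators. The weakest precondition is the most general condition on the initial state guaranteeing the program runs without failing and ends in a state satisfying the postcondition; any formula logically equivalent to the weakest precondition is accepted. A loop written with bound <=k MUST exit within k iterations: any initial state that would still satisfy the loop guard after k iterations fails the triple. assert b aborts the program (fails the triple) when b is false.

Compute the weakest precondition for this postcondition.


Working backward. After the program, ¬done must hold.
Before r := r ∧ (¬r): ¬done
Before skip: ¬done
Before skip: ¬done
Before the loop (bound <=2), unroll the exhaustion recursion (WP_0 = exit-now case; WP_j = one more guarded iteration, up to j = 2):
  WP_0: (¬b) ∧ (¬done)
  WP_1: (b → ((¬b) ∧ (¬r))) ∧ ((¬b) → (¬done))
  WP_2: (b → ((b → ((¬b) ∧ (¬r))) ∧ ((¬b) → (¬r)))) ∧ ((¬b) → (¬done))
So before the loop: (b → ((b → ((¬b) ∧ (¬r))) ∧ ((¬b) → (¬r)))) ∧ ((¬b) → (¬done))
Before b := ¬r: ((¬r) → (r ∧ (r → (¬r)))) ∧ (r → (¬done))
Before assert r: r ∧ ((¬r) → (r ∧ (r → (¬r)))) ∧ (r → (¬done))
Answer: WP = r ∧ ((¬r) → (r ∧ (r → (¬r)))) ∧ (r → (¬done))


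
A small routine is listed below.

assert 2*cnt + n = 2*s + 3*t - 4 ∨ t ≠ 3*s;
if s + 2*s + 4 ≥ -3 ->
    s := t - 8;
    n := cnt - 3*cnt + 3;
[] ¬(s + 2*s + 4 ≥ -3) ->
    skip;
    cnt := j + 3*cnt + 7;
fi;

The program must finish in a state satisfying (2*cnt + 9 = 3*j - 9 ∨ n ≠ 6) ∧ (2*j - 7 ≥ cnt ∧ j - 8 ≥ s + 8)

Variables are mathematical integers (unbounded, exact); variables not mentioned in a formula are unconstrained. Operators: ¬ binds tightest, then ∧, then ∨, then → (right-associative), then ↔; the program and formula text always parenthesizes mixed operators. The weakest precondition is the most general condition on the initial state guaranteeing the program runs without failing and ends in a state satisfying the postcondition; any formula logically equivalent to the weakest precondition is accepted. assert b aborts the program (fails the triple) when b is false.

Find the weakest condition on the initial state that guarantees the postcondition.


Working backward. After the program, the postcondition (2*cnt + 9 = 3*j - 9 ∨ n ≠ 6) ∧ (2*j - 7 ≥ cnt ∧ j - 8 ≥ s + 8) must hold; in canonical form it is (2*cnt = 3*j - 18 ∨ n ≠ 6) ∧ 2*j ≥ cnt + 7 ∧ j ≥ s + 16.
Then branch requires (2*cnt = 3*j - 18 ∨ 2*cnt ≠ -3) ∧ 2*j ≥ cnt + 7 ∧ j ≥ t + 8; else branch requires (6*cnt = j - 32 ∨ n ≠ 6) ∧ j ≥ 3*cnt + 14 ∧ j ≥ s + 16.
Before the if: (3*s ≥ -7 → ((2*cnt = 3*j - 18 ∨ 2*cnt ≠ -3) ∧ 2*j ≥ cnt + 7 ∧ j ≥ t + 8)) ∧ ((¬(3*s ≥ -7)) → ((6*cnt = j - 32 ∨ n ≠ 6) ∧ j ≥ 3*cnt + 14 ∧ j ≥ s + 16))
Before assert 2*cnt + n = 2*s + 3*t - 4 ∨ t ≠ 3*s: (2*cnt + n = 2*s + 3*t - 4 ∨ t ≠ 3*s) ∧ (3*s ≥ -7 → ((2*cnt = 3*j - 18 ∨ 2*cnt ≠ -3) ∧ 2*j ≥ cnt + 7 ∧ j ≥ t + 8)) ∧ ((¬(3*s ≥ -7)) → ((6*cnt = j - 32 ∨ n ≠ 6) ∧ j ≥ 3*cnt + 14 ∧ j ≥ s + 16))
Answer: WP = (2*cnt + n = 2*s + 3*t - 4 ∨ t ≠ 3*s) ∧ (3*s ≥ -7 → ((2*cnt = 3*j - 18 ∨ 2*cnt ≠ -3) ∧ 2*j ≥ cnt + 7 ∧ j ≥ t + 8)) ∧ ((¬(3*s ≥ -7)) → ((6*cnt = j - 32 ∨ n ≠ 6) ∧ j ≥ 3*cnt + 14 ∧ j ≥ s + 16))


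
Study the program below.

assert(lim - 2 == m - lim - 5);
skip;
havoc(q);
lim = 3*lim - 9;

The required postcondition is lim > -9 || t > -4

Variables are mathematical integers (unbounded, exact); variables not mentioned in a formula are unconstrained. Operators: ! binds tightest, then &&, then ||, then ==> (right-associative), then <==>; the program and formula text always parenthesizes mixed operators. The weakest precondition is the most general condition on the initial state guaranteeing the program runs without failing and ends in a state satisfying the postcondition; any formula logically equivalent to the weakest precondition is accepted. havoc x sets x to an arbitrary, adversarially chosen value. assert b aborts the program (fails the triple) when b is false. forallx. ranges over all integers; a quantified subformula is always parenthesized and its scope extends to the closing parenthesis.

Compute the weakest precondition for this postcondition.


Working backward. After the program, lim > -9 || t > -4 must hold.
Before lim := 3*lim - 9: 3*lim > 0 || t > -4
Before havoc q: 3*lim > 0 || t > -4
Before skip: 3*lim > 0 || t > -4
Before assert lim - 2 == m - lim - 5: 2*lim == m - 3 && (3*lim > 0 || t > -4)
Answer: WP = 2*lim == m - 3 && (3*lim > 0 || t > -4)


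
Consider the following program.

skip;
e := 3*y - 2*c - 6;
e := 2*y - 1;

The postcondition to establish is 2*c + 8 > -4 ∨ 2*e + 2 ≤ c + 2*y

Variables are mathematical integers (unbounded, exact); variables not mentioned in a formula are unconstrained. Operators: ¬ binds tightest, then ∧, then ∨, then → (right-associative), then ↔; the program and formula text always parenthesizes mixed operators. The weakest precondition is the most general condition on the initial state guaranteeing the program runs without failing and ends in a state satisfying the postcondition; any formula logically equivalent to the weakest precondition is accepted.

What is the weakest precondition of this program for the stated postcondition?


Working backward. After the program, the postcondition 2*c + 8 > -4 ∨ 2*e + 2 ≤ c + 2*y must hold; in canonical form it is 2*c > -12 ∨ 2*e ≤ c + 2*y - 2.
Before e := 2*y - 1: 2*c > -12 ∨ 2*y ≤ c
Before e := 3*y - 2*c - 6: 2*c > -12 ∨ 2*y ≤ c
Before skip: 2*c > -12 ∨ 2*y ≤ c
Answer: WP = 2*c > -12 ∨ 2*y ≤ c


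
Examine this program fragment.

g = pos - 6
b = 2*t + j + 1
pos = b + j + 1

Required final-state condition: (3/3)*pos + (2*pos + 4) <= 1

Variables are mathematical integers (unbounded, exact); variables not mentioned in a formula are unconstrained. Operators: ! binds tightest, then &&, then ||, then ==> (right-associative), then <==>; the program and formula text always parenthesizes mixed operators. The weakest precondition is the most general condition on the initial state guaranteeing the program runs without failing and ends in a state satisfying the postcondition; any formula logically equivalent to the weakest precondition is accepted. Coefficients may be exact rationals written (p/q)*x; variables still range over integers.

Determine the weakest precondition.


Working backward. After the program, the postcondition (3/3)*pos + (2*pos + 4) <= 1 must hold; in canonical form it is 3*pos <= -3.
Before pos := b + j + 1: 3*b + 3*j <= -6
Before b := 2*t + j + 1: 6*j + 6*t <= -9
Before g := pos - 6: 6*j + 6*t <= -9
Answer: WP = 6*j + 6*t <= -9


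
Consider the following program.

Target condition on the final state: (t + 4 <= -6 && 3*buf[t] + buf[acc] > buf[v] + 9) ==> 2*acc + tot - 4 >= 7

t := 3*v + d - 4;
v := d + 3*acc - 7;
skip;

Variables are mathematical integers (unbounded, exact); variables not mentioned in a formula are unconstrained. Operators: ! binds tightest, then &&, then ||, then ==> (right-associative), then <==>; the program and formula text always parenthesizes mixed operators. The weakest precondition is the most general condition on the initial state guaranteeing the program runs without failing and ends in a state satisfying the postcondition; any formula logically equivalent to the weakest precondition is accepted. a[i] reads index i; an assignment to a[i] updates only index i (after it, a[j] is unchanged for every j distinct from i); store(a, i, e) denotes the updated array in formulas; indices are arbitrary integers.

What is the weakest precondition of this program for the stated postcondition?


Working backward. After the program, the postcondition (t + 4 <= -6 && 3*buf[t] + buf[acc] > buf[v] + 9) ==> 2*acc + tot - 4 >= 7 must hold; in canonical form it is (t <= -10 && buf[acc] + 3*buf[t] > buf[v] + 9) ==> 2*acc + tot >= 11.
Before skip: (t <= -10 && buf[acc] + 3*buf[t] > buf[v] + 9) ==> 2*acc + tot >= 11
Before v := d + 3*acc - 7: (t <= -10 && buf[acc] + 3*buf[t] > buf[3*acc + d - 7] + 9) ==> 2*acc + tot >= 11
Before t := 3*v + d - 4: (d + 3*v <= -6 && 3*buf[d + 3*v - 4] + buf[acc] > buf[3*acc + d - 7] + 9) ==> 2*acc + tot >= 11
Answer: WP = (d + 3*v <= -6 && 3*buf[d + 3*v - 4] + buf[acc] > buf[3*acc + d - 7] + 9) ==> 2*acc + tot >= 11


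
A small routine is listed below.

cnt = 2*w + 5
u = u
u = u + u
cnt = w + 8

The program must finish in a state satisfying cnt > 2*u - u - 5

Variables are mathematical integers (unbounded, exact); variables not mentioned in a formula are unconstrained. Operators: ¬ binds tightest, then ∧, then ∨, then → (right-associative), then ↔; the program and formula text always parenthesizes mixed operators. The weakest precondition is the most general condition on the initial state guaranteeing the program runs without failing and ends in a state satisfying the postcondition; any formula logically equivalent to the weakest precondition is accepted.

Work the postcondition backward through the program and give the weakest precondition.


Working backward. After the program, the postcondition cnt > 2*u - u - 5 must hold; in canonical form it is cnt > u - 5.
Before cnt := w + 8: w > u - 13
Before u := u + u: w > 2*u - 13
Before u := u: w > 2*u - 13
Before cnt := 2*w + 5: w > 2*u - 13
Answer: WP = w > 2*u - 13


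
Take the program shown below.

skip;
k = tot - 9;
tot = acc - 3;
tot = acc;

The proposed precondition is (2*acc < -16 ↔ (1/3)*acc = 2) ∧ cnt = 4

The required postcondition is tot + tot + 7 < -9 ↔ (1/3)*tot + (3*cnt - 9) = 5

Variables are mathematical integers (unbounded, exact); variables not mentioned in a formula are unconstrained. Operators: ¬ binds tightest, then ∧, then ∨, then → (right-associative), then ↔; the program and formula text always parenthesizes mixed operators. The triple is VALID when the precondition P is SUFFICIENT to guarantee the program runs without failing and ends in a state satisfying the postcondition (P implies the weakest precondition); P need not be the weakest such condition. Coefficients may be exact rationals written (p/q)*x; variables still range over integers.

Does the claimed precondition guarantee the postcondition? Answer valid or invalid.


Working backward. After the program, the postcondition tot + tot + 7 < -9 ↔ (1/3)*tot + (3*cnt - 9) = 5 must hold; in canonical form it is 2*tot < -16 ↔ 3*cnt + (1/3)*tot = 14.
Before tot := acc: 2*acc < -16 ↔ (1/3)*acc + 3*cnt = 14
Before tot := acc - 3: 2*acc < -16 ↔ (1/3)*acc + 3*cnt = 14
Before k := tot - 9: 2*acc < -16 ↔ (1/3)*acc + 3*cnt = 14
Before skip: 2*acc < -16 ↔ (1/3)*acc + 3*cnt = 14
The weakest precondition is 2*acc < -16 ↔ (1/3)*acc + 3*cnt = 14.
Check whether (2*acc < -16 ↔ (1/3)*acc = 2) ∧ cnt = 4 implies it.
Every state satisfying the precondition satisfies the weakest precondition: the implication holds.
Answer: valid


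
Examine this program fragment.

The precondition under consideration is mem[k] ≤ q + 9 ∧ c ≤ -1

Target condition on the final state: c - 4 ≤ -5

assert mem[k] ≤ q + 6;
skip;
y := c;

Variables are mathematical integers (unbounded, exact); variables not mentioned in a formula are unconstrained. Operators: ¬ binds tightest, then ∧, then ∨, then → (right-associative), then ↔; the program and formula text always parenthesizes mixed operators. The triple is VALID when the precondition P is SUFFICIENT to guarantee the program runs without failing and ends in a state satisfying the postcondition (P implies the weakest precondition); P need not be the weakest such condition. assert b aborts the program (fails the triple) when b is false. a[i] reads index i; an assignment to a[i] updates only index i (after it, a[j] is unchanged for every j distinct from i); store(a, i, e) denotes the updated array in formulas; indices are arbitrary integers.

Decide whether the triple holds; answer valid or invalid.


Working backward. After the program, the postcondition c - 4 ≤ -5 must hold; in canonical form it is c ≤ -1.
Before y := c: c ≤ -1
Before skip: c ≤ -1
Before assert mem[k] ≤ q + 6: mem[k] ≤ q + 6 ∧ c ≤ -1
The weakest precondition is mem[k] ≤ q + 6 ∧ c ≤ -1.
Check whether mem[k] ≤ q + 9 ∧ c ≤ -1 implies it.
Countermodel: at the initial state c = -1, k = 0, mem = {[0] = 7, elsewhere 7}, q = 0, the precondition holds but the weakest precondition fails.
Answer: invalid


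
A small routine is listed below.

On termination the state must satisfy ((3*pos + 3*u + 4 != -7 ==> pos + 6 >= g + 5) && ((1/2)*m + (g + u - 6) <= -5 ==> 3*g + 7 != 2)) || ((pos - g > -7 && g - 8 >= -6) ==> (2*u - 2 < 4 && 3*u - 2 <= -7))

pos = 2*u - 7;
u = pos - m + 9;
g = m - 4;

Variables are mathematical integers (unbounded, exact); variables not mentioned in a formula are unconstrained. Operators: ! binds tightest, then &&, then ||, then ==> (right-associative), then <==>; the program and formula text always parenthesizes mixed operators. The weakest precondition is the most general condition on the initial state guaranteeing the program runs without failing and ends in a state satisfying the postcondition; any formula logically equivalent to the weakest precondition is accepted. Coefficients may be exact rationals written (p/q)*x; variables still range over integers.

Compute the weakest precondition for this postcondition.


Working backward. After the program, the postcondition ((3*pos + 3*u + 4 != -7 ==> pos + 6 >= g + 5) && ((1/2)*m + (g + u - 6) <= -5 ==> 3*g + 7 != 2)) || ((pos - g > -7 && g - 8 >= -6) ==> (2*u - 2 < 4 && 3*u - 2 <= -7)) must hold; in canonical form it is ((3*pos + 3*u != -11 ==> pos >= g - 1) && (g + (1/2)*m + u <= 1 ==> 3*g != -5)) || ((pos > g - 7 && g >= 2) ==> (2*u < 6 && 3*u <= -5)).
Before g := m - 4: ((3*pos + 3*u != -11 ==> pos >= m - 5) && ((3/2)*m + u <= 5 ==> 3*m != 7)) || ((pos > m - 11 && m >= 6) ==> (2*u < 6 && 3*u <= -5))
Before u := pos - m + 9: ((6*pos != 3*m - 38 ==> pos >= m - 5) && ((1/2)*m + pos <= -4 ==> 3*m != 7)) || ((pos > m - 11 && m >= 6) ==> (2*pos < 2*m - 12 && 3*pos <= 3*m - 32))
Before pos := 2*u - 7: ((12*u != 3*m + 4 ==> 2*u >= m + 2) && ((1/2)*m + 2*u <= 3 ==> 3*m != 7)) || ((2*u > m - 4 && m >= 6) ==> (4*u < 2*m + 2 && 6*u <= 3*m - 11))
Answer: WP = ((12*u != 3*m + 4 ==> 2*u >= m + 2) && ((1/2)*m + 2*u <= 3 ==> 3*m != 7)) || ((2*u > m - 4 && m >= 6) ==> (4*u < 2*m + 2 && 6*u <= 3*m - 11))


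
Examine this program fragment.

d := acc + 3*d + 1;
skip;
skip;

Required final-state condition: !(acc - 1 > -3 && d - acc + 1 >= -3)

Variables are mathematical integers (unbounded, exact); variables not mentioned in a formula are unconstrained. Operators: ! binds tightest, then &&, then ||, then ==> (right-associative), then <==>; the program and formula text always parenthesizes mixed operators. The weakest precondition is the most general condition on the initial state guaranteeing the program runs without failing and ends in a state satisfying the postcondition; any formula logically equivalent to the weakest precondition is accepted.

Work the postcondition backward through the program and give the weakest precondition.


Working backward. After the program, the postcondition !(acc - 1 > -3 && d - acc + 1 >= -3) must hold; in canonical form it is !(acc > -2 && d >= acc - 4).
Before skip: !(acc > -2 && d >= acc - 4)
Before skip: !(acc > -2 && d >= acc - 4)
Before d := acc + 3*d + 1: !(acc > -2 && 3*d >= -5)
Answer: WP = !(acc > -2 && 3*d >= -5)
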